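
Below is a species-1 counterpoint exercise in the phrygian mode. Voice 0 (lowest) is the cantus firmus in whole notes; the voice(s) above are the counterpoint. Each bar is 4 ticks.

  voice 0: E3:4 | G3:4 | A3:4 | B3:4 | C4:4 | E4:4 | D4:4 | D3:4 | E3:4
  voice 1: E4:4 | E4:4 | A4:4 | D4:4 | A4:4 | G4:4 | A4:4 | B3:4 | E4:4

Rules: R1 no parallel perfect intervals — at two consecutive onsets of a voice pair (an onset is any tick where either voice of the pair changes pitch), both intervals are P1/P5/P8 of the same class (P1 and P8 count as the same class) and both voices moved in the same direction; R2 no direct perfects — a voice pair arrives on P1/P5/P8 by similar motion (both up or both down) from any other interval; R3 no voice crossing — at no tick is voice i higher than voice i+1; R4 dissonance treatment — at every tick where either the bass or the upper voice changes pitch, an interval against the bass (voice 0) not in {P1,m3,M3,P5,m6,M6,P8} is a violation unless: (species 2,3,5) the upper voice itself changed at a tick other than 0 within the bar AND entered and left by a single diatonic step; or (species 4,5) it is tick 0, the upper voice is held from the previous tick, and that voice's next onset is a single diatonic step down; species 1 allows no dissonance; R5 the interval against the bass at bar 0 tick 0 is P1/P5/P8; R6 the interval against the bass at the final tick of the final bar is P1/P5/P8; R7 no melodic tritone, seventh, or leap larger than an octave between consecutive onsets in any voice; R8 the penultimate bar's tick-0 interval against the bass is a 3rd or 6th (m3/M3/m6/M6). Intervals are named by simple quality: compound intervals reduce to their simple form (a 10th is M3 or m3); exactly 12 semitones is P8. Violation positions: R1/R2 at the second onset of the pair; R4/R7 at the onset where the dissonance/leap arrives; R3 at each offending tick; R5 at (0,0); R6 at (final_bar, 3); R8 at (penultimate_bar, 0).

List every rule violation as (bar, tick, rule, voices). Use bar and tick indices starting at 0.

(2, 0, R2, (0, 1))
(7, 0, R7, (1,))
(8, 0, R2, (0, 1))

bar 0: v0=E3 v1=E4 downbeat P8
bar 1: v0=G3 v1=E4 downbeat M6
bar 2: v0=A3 v1=A4 downbeat P8
bar 3: v0=B3 v1=D4 downbeat m3
bar 4: v0=C4 v1=A4 downbeat M6
bar 5: v0=E4 v1=G4 downbeat m3
bar 6: v0=D4 v1=A4 downbeat P5
bar 7: v0=D3 v1=B3 downbeat M6
bar 8: v0=E3 v1=E4 downbeat P8
  -> R2 @ bar 2 tick 0 v(0, 1): G3/E4 M6 -> A3/A4 P8 similar
  -> R7 @ bar 7 tick 0 v(1,): A4->B3 leap 10st
  -> R2 @ bar 8 tick 0 v(0, 1): D3/B3 M6 -> E3/E4 P8 similar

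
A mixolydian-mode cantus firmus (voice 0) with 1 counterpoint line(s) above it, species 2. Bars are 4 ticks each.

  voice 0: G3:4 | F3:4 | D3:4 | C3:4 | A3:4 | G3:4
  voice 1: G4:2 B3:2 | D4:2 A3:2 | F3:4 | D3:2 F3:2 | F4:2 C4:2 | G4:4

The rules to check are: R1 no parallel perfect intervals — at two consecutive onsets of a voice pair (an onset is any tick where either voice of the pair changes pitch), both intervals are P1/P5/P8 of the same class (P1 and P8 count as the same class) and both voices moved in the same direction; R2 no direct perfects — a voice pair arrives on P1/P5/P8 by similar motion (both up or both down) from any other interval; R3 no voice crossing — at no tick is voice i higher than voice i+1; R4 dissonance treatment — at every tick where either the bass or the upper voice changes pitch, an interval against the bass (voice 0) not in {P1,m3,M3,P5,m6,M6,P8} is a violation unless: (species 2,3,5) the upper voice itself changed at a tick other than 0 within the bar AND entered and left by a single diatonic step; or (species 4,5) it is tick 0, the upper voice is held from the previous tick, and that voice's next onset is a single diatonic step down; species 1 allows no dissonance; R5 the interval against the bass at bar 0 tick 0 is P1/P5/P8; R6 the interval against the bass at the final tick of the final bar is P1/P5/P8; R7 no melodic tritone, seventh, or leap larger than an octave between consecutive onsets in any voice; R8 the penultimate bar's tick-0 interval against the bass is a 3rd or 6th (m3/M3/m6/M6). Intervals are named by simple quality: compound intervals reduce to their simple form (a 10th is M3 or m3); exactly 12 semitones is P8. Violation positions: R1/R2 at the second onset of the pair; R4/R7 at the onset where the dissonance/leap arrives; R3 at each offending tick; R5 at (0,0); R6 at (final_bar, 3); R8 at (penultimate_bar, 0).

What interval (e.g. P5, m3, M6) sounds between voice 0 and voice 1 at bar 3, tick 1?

M2

voice 0=C3 voice 1=D3 -> M2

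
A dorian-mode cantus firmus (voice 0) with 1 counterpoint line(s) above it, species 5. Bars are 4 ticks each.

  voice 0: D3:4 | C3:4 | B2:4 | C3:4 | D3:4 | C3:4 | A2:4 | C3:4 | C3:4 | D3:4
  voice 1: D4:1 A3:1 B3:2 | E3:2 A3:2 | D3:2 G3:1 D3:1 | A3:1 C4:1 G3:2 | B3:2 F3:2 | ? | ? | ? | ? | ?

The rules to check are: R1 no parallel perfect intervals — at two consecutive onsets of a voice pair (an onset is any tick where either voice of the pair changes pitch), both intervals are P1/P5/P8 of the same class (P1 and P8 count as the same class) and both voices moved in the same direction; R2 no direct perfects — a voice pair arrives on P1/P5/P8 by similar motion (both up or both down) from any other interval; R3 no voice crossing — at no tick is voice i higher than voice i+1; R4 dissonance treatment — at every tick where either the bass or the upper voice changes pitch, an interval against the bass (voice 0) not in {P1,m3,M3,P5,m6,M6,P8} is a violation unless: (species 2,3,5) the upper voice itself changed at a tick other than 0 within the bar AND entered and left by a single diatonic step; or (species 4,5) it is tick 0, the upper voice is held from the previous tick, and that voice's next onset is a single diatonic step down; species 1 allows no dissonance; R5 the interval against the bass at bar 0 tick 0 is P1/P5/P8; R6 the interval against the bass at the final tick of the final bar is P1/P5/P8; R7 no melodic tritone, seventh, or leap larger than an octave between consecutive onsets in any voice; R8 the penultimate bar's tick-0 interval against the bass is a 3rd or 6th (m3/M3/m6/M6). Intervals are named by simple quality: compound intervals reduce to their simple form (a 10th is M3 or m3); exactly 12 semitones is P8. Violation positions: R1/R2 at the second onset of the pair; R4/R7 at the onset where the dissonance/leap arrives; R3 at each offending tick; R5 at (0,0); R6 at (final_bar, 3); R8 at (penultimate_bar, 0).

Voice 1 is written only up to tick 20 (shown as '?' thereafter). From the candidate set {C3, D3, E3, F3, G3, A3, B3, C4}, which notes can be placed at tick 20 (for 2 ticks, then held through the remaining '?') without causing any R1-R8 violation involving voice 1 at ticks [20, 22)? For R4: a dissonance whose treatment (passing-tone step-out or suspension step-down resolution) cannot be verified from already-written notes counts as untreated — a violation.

C3: violates R2
D3: violates R4
E3: legal
F3: violates R4
G3: legal
A3: legal
B3: violates R4,R7
C4: legal

{A3, C4, E3, G3}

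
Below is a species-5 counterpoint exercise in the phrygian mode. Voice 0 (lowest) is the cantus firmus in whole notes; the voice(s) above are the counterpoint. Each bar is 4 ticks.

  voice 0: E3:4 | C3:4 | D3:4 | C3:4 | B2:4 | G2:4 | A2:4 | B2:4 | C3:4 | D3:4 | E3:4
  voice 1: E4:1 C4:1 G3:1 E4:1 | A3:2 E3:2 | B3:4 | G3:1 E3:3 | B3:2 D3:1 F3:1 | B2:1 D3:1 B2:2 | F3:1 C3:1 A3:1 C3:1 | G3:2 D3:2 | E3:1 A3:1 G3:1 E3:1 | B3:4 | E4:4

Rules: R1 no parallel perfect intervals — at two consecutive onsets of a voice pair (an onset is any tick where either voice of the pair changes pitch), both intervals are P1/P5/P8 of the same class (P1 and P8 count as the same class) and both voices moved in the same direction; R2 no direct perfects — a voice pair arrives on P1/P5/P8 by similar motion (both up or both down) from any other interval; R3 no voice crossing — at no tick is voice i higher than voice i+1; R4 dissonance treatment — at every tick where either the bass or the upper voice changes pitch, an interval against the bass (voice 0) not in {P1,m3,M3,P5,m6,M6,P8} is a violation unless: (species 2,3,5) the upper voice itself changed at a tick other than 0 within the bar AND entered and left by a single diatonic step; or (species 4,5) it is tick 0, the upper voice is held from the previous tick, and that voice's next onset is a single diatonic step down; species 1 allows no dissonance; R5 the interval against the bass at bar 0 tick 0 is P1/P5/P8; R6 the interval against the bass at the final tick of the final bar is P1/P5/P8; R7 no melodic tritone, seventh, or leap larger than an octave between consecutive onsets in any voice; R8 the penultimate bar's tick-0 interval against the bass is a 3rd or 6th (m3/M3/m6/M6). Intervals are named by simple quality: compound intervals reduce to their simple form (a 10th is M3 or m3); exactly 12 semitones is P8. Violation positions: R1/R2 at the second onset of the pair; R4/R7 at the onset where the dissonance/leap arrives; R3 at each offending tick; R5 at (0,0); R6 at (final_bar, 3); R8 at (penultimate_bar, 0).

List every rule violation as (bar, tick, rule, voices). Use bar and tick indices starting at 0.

bar 0: v0=E3 v1=E4 downbeat P8
bar 1: v0=C3 v1=A3 downbeat M6
bar 2: v0=D3 v1=B3 downbeat M6
bar 3: v0=C3 v1=G3 downbeat P5
bar 4: v0=B2 v1=B3 downbeat P8
bar 5: v0=G2 v1=B2 downbeat M3
bar 6: v0=A2 v1=F3 downbeat m6
bar 7: v0=B2 v1=G3 downbeat m6
bar 8: v0=C3 v1=E3 downbeat M3
bar 9: v0=D3 v1=B3 downbeat M6
bar 10: v0=E3 v1=E4 downbeat P8
  -> R2 @ bar 3 tick 0 v(0, 1): D3/B3 M6 -> C3/G3 P5 similar
  -> R4 @ bar 4 tick 3 v(0, 1): B2/F3 TT untreated
  -> R7 @ bar 5 tick 0 v(1,): F3->B2 leap 6st
  -> R7 @ bar 6 tick 0 v(1,): B2->F3 leap 6st
  -> R2 @ bar 10 tick 0 v(0, 1): D3/B3 M6 -> E3/E4 P8 similar

(3, 0, R2, (0, 1))
(4, 3, R4, (0, 1))
(5, 0, R7, (1,))
(6, 0, R7, (1,))
(10, 0, R2, (0, 1))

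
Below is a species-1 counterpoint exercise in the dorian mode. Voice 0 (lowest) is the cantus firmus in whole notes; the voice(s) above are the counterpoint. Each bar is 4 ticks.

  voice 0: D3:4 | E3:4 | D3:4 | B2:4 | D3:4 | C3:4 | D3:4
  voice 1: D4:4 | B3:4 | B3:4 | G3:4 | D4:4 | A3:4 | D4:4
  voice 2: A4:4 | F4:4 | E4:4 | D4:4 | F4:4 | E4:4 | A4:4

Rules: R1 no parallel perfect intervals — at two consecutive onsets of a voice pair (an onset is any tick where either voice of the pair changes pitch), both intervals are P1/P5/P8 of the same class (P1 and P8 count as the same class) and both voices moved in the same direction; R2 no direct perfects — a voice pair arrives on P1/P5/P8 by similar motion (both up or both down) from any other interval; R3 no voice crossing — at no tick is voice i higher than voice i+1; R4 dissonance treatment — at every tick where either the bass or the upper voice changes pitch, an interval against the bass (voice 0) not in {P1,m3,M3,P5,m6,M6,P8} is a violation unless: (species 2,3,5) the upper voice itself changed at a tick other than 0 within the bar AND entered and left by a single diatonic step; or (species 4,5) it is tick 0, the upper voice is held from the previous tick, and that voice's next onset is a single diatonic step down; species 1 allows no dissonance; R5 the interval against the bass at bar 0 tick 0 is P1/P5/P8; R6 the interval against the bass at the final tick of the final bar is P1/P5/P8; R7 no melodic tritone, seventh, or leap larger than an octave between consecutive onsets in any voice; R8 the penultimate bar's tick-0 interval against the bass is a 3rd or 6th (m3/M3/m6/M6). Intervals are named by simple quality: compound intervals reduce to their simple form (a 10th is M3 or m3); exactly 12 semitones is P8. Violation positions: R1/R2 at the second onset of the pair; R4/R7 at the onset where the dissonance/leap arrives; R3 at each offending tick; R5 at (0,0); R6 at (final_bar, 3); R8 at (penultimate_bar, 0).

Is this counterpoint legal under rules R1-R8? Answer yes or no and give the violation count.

No (8 violations)

bar 0: v0=D3 v1=D4 v2=A4 (P5)
bar 1: v0=E3 v1=B3 v2=F4 (m2)
bar 2: v0=D3 v1=B3 v2=E4 (M2)
bar 3: v0=B2 v1=G3 v2=D4 (m3)
bar 4: v0=D3 v1=D4 v2=F4 (m3)
bar 5: v0=C3 v1=A3 v2=E4 (M3)
bar 6: v0=D3 v1=D4 v2=A4 (P5)
  R4 @ bar1.0: E3/F4 m2 untreated
  R4 @ bar2.0: D3/E4 M2 untreated
  R2 @ bar3.0: B3/E4 P4 -> G3/D4 P5 similar
  R2 @ bar4.0: B2/G3 m6 -> D3/D4 P8 similar
  R2 @ bar5.0: D4/F4 m3 -> A3/E4 P5 similar
  R1 @ bar6.0: A3/E4 P5 -> D4/A4 P5 similar
  R2 @ bar6.0: C3/A3 M6 -> D3/D4 P8 similar
  R2 @ bar6.0: C3/E4 M3 -> D3/A4 P5 similar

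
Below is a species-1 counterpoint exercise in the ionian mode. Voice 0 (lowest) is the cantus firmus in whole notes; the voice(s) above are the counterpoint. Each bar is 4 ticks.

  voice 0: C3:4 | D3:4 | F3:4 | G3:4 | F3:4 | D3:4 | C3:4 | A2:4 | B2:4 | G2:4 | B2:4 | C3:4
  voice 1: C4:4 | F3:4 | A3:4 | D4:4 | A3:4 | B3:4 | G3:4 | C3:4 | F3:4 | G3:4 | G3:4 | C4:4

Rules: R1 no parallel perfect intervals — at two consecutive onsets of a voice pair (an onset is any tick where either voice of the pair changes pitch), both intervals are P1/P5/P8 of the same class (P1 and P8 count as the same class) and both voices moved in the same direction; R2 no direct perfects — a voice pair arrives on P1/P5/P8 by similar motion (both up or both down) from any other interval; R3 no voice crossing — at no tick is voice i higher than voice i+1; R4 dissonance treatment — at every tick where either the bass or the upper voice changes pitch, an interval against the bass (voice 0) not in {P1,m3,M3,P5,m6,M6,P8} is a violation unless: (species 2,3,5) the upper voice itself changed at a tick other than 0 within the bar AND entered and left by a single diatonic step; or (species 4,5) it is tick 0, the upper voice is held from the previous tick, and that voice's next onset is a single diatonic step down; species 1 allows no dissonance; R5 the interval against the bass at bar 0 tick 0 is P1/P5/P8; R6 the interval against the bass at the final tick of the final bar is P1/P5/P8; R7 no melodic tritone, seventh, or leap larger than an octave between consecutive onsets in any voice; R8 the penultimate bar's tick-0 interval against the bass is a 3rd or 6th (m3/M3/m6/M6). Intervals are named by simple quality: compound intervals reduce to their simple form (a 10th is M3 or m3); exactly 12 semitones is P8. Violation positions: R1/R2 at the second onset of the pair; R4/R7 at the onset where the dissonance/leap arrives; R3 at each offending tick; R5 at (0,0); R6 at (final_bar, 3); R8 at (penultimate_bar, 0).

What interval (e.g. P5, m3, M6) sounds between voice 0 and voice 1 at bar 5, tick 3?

M6

voice 0=D3 voice 1=B3 -> M6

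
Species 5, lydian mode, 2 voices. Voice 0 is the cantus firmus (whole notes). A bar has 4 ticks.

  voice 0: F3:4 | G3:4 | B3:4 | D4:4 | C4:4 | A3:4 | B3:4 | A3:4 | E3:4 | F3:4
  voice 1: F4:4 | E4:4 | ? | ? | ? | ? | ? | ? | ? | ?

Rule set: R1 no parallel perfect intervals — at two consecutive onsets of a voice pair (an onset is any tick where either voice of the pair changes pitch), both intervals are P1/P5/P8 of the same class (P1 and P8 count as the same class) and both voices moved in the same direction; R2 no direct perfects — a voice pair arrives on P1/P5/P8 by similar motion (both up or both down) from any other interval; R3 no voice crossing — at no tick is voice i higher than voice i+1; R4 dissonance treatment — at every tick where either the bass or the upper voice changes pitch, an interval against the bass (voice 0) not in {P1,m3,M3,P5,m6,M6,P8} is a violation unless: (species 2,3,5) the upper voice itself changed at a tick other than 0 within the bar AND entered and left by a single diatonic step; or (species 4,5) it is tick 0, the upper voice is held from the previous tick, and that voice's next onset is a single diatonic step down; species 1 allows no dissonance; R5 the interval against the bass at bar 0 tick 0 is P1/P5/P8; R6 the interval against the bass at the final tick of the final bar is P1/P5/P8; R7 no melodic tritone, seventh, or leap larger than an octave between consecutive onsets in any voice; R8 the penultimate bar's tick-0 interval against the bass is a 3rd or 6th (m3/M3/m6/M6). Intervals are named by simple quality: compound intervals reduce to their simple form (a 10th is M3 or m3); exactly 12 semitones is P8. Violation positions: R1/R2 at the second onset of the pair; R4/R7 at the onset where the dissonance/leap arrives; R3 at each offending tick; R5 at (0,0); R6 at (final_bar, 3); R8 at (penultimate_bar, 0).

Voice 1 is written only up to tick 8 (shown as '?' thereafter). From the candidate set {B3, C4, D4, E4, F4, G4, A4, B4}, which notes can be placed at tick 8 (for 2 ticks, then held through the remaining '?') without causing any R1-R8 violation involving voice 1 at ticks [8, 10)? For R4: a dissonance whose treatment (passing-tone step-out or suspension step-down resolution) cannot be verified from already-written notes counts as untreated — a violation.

{B3, D4, G4}

B3: legal
C4: violates R4
D4: legal
E4: violates R4
F4: violates R4
G4: legal
A4: violates R4
B4: violates R2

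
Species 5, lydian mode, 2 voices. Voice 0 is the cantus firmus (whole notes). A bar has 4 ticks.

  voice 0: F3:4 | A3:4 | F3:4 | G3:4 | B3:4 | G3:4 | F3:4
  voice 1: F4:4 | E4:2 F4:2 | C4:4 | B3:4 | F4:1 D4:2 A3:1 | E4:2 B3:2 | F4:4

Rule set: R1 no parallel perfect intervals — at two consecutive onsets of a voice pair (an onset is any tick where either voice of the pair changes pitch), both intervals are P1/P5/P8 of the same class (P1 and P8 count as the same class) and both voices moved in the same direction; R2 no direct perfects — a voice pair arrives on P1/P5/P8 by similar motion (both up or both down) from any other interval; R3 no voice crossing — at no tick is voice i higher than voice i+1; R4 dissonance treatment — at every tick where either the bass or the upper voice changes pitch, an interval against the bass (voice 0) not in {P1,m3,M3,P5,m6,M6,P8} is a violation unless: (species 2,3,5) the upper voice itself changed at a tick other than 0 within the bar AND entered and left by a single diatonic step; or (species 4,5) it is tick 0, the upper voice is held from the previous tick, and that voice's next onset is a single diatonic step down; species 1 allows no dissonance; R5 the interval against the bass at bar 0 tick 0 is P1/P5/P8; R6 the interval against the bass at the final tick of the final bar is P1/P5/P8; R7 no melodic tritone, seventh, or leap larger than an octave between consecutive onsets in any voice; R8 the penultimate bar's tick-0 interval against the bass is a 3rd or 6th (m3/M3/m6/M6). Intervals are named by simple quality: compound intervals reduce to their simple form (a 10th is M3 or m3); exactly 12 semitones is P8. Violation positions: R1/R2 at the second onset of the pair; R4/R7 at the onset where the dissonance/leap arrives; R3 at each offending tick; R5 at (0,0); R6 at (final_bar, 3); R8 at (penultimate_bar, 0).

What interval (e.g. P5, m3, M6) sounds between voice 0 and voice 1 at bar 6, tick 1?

voice 0=F3 voice 1=F4 -> P8

P8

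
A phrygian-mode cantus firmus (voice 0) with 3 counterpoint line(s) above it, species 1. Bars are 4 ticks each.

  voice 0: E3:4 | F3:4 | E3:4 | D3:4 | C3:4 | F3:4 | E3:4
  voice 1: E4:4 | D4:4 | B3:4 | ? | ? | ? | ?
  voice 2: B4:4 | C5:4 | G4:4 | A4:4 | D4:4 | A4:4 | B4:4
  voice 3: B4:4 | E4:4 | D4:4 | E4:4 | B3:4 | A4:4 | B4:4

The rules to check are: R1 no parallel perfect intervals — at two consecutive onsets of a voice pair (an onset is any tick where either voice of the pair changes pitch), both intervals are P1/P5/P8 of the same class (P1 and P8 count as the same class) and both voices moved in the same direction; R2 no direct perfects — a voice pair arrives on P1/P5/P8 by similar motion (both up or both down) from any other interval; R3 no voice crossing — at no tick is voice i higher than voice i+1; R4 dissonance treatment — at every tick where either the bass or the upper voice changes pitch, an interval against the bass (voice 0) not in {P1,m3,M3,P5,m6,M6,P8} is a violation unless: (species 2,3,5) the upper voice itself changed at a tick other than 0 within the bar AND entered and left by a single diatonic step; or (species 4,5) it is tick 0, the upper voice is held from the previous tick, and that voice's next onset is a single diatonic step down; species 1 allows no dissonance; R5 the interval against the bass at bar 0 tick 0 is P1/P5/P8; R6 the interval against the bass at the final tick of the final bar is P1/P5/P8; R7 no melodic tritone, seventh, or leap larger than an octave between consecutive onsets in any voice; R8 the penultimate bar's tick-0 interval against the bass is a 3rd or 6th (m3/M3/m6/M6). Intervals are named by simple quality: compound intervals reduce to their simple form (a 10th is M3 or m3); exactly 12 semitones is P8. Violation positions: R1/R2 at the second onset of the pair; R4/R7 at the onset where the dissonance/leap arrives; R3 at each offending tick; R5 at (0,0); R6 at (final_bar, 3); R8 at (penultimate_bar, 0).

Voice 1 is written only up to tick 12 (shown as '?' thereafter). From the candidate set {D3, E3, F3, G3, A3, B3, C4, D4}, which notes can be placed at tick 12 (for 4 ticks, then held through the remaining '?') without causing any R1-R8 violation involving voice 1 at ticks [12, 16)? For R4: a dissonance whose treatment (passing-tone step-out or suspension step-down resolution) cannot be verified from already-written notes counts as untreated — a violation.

{B3}

D3: violates R2
E3: violates R4
F3: violates R7
G3: violates R4
A3: violates R1
B3: legal
C4: violates R4
D4: violates R2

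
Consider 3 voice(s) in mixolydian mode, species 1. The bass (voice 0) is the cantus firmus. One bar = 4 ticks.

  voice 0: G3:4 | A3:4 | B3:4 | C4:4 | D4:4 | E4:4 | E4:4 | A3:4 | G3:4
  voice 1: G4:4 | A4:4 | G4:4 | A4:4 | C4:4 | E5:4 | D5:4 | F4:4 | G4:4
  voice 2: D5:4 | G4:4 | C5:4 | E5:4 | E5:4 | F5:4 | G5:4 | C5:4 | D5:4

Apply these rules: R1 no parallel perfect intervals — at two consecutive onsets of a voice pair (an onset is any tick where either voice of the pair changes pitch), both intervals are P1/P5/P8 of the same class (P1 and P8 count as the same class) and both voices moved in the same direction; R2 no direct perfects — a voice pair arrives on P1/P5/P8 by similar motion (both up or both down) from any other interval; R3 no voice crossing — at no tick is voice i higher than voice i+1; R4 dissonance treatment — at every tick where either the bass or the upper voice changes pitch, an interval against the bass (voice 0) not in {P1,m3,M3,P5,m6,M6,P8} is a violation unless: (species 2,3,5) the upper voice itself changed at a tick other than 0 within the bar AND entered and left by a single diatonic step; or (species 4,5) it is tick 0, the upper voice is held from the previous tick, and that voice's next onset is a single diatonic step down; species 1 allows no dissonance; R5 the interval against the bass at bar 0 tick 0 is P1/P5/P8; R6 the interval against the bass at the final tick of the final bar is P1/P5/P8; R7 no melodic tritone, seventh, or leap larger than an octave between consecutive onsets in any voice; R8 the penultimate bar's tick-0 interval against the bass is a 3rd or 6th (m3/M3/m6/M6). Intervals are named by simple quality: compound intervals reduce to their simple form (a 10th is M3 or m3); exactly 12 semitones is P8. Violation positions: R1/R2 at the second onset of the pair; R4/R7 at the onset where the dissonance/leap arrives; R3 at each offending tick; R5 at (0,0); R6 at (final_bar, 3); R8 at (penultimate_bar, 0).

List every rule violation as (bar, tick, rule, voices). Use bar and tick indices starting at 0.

bar 0: v0=G3 v1=G4 v2=D5 downbeat P5
bar 1: v0=A3 v1=A4 v2=G4 downbeat m7
bar 2: v0=B3 v1=G4 v2=C5 downbeat m2
bar 3: v0=C4 v1=A4 v2=E5 downbeat M3
bar 4: v0=D4 v1=C4 v2=E5 downbeat M2
bar 5: v0=E4 v1=E5 v2=F5 downbeat m2
bar 6: v0=E4 v1=D5 v2=G5 downbeat m3
bar 7: v0=A3 v1=F4 v2=C5 downbeat m3
bar 8: v0=G3 v1=G4 v2=D5 downbeat P5
  -> R1 @ bar 1 tick 0 v(0, 1): G3/G4 P8 -> A3/A4 P8 similar
  -> R3 @ bar 1 tick 0 v(1, 2): A4 above G4
  -> R4 @ bar 1 tick 0 v(0, 2): A3/G4 m7 untreated
  -> R3 @ bar 1 tick 1 v(1, 2): A4 above G4
  -> R3 @ bar 1 tick 2 v(1, 2): A4 above G4
  -> R3 @ bar 1 tick 3 v(1, 2): A4 above G4
  -> R4 @ bar 2 tick 0 v(0, 2): B3/C5 m2 untreated
  -> R2 @ bar 3 tick 0 v(1, 2): G4/C5 P4 -> A4/E5 P5 similar
  -> R3 @ bar 4 tick 0 v(0, 1): D4 above C4
  -> R4 @ bar 4 tick 0 v(0, 1): D4/C4 M2 untreated
  -> R4 @ bar 4 tick 0 v(0, 2): D4/E5 M2 untreated
  -> R3 @ bar 4 tick 1 v(0, 1): D4 above C4
  -> R3 @ bar 4 tick 2 v(0, 1): D4 above C4
  -> R3 @ bar 4 tick 3 v(0, 1): D4 above C4
  -> R2 @ bar 5 tick 0 v(0, 1): D4/C4 M2 -> E4/E5 P8 similar
  -> R4 @ bar 5 tick 0 v(0, 2): E4/F5 m2 untreated
  -> R7 @ bar 5 tick 0 v(1,): C4->E5 leap 16st
  -> R4 @ bar 6 tick 0 v(0, 1): E4/D5 m7 untreated
  -> R2 @ bar 7 tick 0 v(1, 2): D5/G5 P4 -> F4/C5 P5 similar
  -> R1 @ bar 8 tick 0 v(1, 2): F4/C5 P5 -> G4/D5 P5 similar

(1, 0, R1, (0, 1))
(1, 0, R3, (1, 2))
(1, 0, R4, (0, 2))
(1, 1, R3, (1, 2))
(1, 2, R3, (1, 2))
(1, 3, R3, (1, 2))
(2, 0, R4, (0, 2))
(3, 0, R2, (1, 2))
(4, 0, R3, (0, 1))
(4, 0, R4, (0, 1))
(4, 0, R4, (0, 2))
(4, 1, R3, (0, 1))
(4, 2, R3, (0, 1))
(4, 3, R3, (0, 1))
(5, 0, R2, (0, 1))
(5, 0, R4, (0, 2))
(5, 0, R7, (1,))
(6, 0, R4, (0, 1))
(7, 0, R2, (1, 2))
(8, 0, R1, (1, 2))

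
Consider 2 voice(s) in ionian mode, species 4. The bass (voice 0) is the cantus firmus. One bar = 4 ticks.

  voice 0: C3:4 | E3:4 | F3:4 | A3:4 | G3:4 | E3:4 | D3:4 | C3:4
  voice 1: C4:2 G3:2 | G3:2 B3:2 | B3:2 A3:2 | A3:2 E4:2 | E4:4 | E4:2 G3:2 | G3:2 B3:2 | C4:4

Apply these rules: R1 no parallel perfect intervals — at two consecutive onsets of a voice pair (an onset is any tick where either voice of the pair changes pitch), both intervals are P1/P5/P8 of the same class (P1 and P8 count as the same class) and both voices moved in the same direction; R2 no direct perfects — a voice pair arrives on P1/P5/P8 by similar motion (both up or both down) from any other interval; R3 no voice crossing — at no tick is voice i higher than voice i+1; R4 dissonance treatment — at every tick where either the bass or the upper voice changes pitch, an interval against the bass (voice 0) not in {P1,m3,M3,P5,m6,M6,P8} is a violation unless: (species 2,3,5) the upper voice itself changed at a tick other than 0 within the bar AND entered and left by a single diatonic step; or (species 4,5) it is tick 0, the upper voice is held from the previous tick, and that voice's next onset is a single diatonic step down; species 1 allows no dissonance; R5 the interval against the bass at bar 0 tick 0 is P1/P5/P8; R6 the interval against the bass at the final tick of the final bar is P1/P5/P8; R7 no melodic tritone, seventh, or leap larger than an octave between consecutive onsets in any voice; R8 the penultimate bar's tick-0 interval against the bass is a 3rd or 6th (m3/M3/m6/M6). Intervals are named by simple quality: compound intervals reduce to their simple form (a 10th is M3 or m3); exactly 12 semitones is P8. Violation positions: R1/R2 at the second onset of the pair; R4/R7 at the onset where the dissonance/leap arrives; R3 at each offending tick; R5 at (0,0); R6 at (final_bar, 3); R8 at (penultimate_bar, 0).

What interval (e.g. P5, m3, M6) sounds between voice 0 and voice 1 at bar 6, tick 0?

voice 0=D3 voice 1=G3 -> P4

P4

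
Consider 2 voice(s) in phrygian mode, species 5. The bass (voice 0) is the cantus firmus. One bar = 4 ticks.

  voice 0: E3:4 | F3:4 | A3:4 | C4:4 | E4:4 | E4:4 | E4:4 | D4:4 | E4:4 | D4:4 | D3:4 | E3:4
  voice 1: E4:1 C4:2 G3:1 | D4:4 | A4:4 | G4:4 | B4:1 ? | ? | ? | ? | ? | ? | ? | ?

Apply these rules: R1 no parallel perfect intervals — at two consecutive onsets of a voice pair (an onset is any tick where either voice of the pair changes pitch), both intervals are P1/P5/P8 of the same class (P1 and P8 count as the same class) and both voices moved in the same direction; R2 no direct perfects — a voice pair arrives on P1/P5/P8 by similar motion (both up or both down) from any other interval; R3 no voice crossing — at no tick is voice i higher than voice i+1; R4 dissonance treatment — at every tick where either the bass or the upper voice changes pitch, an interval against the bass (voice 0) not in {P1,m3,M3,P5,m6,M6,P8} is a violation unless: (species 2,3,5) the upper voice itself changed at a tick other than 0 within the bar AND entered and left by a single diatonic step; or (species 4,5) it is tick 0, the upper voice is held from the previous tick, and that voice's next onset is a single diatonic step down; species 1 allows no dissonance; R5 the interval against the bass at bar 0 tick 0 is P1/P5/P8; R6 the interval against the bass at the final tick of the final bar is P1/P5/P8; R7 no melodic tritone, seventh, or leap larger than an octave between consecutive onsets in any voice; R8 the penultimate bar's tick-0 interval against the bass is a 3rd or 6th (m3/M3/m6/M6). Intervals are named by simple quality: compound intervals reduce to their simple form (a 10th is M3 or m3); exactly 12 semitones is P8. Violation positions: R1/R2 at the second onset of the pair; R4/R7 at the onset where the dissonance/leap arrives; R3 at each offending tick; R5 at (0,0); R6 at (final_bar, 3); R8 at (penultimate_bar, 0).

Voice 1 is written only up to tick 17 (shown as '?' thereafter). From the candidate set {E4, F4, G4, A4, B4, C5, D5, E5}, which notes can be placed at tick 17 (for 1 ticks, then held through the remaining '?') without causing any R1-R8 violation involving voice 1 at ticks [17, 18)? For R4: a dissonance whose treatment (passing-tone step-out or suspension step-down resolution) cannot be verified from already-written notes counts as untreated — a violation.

E4: legal
F4: violates R4,R7
G4: legal
A4: violates R4
B4: legal
C5: legal
D5: violates R4
E5: legal

{B4, C5, E4, E5, G4}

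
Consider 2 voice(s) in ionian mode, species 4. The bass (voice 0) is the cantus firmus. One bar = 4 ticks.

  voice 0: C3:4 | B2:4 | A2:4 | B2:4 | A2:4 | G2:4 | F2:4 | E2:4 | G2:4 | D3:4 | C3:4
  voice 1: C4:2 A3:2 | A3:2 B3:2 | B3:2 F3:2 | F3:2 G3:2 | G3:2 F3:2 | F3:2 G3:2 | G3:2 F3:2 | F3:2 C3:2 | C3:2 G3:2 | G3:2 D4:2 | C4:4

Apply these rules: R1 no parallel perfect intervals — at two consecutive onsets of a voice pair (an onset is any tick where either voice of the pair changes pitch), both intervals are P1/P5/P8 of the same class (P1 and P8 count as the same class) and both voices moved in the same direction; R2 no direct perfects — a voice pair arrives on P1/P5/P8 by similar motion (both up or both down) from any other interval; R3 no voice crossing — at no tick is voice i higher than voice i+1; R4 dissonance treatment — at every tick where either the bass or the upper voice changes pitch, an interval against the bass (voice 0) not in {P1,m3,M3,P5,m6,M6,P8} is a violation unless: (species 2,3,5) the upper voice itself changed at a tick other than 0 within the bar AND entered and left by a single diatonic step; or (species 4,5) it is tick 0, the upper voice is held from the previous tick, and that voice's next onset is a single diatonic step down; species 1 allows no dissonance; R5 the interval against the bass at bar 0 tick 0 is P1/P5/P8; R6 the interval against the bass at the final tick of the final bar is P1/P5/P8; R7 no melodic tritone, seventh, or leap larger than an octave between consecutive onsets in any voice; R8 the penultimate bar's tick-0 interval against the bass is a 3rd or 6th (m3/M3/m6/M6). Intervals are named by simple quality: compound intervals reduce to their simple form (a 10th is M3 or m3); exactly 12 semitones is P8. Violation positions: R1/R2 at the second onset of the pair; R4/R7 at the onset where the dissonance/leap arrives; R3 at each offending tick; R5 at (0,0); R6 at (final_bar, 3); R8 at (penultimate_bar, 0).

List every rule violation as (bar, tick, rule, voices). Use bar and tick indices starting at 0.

(1, 0, R4, (0, 1))
(2, 0, R4, (0, 1))
(2, 2, R7, (1,))
(3, 0, R4, (0, 1))
(5, 0, R4, (0, 1))
(7, 0, R4, (0, 1))
(8, 0, R4, (0, 1))
(9, 0, R4, (0, 1))
(9, 0, R8, (0, 1))
(10, 0, R1, (0, 1))

bar 0: v0=C3 v1=C4 downbeat P8
bar 1: v0=B2 v1=A3 downbeat m7
bar 2: v0=A2 v1=B3 downbeat M2
bar 3: v0=B2 v1=F3 downbeat TT
bar 4: v0=A2 v1=G3 downbeat m7
bar 5: v0=G2 v1=F3 downbeat m7
bar 6: v0=F2 v1=G3 downbeat M2
bar 7: v0=E2 v1=F3 downbeat m2
bar 8: v0=G2 v1=C3 downbeat P4
bar 9: v0=D3 v1=G3 downbeat P4
bar 10: v0=C3 v1=C4 downbeat P8
  -> R4 @ bar 1 tick 0 v(0, 1): B2/A3 m7 untreated
  -> R4 @ bar 2 tick 0 v(0, 1): A2/B3 M2 untreated
  -> R7 @ bar 2 tick 2 v(1,): B3->F3 leap 6st
  -> R4 @ bar 3 tick 0 v(0, 1): B2/F3 TT untreated
  -> R4 @ bar 5 tick 0 v(0, 1): G2/F3 m7 untreated
  -> R4 @ bar 7 tick 0 v(0, 1): E2/F3 m2 untreated
  -> R4 @ bar 8 tick 0 v(0, 1): G2/C3 P4 untreated
  -> R4 @ bar 9 tick 0 v(0, 1): D3/G3 P4 untreated
  -> R8 @ bar 9 tick 0 v(0, 1): penult P4 not 3rd/6th
  -> R1 @ bar 10 tick 0 v(0, 1): D3/D4 P8 -> C3/C4 P8 similar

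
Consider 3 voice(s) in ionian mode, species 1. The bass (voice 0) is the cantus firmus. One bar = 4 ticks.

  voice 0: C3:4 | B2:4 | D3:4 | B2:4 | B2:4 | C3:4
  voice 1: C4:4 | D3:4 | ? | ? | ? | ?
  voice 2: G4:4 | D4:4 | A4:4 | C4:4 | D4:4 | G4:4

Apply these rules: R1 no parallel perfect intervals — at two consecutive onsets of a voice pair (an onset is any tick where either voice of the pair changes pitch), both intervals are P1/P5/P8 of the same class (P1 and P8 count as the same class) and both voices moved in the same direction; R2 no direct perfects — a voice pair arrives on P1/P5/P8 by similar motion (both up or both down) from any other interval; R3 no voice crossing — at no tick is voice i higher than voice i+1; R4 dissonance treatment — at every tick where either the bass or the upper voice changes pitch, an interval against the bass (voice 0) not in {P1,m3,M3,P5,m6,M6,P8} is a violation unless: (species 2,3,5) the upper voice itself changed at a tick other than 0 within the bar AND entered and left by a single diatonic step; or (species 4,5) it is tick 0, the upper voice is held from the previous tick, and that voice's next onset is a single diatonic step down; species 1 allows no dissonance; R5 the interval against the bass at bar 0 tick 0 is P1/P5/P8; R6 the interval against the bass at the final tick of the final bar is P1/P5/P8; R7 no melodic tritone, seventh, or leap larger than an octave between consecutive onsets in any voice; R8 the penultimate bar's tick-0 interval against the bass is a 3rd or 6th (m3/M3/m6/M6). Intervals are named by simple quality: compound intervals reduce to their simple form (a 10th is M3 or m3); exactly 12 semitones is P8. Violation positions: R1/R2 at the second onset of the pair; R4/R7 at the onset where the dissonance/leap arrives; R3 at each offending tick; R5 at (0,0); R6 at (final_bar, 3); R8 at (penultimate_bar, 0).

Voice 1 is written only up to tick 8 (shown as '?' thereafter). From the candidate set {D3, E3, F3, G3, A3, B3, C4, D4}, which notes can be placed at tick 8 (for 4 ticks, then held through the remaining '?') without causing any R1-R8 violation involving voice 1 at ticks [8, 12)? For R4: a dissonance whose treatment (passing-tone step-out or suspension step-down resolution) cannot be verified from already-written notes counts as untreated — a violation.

D3: legal
E3: violates R4
F3: legal
G3: violates R4
A3: violates R1,R2
B3: legal
C4: violates R4,R7
D4: violates R2

{B3, D3, F3}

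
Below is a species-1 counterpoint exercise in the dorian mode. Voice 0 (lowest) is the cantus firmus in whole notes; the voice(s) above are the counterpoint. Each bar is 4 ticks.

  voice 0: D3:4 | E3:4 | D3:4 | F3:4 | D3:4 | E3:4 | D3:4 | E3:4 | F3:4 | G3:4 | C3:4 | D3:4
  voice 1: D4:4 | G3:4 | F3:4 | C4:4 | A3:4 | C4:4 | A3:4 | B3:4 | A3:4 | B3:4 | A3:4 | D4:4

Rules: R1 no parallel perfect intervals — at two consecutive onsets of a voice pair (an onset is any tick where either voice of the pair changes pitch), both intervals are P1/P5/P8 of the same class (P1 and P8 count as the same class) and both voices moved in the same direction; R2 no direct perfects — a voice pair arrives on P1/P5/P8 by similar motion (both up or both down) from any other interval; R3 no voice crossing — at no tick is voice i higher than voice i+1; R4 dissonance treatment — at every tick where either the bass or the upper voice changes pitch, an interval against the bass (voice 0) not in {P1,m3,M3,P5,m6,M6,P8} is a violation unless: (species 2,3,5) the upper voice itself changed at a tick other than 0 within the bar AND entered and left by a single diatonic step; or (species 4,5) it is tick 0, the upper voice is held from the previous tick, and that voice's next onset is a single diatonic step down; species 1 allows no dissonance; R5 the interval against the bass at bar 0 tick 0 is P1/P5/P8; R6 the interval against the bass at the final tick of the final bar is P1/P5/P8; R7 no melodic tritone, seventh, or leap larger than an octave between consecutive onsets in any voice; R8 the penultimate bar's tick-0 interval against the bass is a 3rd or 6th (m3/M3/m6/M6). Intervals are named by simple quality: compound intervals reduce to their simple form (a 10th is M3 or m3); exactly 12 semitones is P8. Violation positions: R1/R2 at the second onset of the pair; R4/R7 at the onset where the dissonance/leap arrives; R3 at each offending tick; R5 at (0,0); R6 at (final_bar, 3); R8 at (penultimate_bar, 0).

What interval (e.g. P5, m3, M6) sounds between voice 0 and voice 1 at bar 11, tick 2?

voice 0=D3 voice 1=D4 -> P8

P8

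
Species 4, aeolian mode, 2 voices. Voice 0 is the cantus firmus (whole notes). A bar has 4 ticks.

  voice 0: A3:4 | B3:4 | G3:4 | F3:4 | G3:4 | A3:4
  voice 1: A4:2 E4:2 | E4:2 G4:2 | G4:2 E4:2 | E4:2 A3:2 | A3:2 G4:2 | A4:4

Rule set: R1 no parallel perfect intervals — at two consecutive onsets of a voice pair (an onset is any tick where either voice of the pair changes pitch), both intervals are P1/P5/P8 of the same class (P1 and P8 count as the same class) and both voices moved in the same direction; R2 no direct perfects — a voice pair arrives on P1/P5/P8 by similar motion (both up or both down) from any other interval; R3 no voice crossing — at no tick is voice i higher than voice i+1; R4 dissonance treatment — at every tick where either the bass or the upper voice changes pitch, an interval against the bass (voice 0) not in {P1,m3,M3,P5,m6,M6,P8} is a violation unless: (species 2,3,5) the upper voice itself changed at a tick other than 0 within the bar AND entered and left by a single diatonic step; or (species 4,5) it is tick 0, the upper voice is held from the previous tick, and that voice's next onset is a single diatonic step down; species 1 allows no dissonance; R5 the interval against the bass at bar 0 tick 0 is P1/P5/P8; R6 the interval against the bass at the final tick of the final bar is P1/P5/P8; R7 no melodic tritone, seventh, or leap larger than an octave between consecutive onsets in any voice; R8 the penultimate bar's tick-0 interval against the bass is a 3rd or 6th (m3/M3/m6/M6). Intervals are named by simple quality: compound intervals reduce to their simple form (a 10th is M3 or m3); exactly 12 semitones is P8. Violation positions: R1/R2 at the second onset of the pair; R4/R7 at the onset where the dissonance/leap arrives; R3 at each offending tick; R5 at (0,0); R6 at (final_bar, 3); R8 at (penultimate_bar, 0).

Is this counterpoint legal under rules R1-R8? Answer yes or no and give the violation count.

No (6 violations)

bar 0: v0=A3 v1=A4 (P8)
bar 1: v0=B3 v1=E4 (P4)
bar 2: v0=G3 v1=G4 (P8)
bar 3: v0=F3 v1=E4 (M7)
bar 4: v0=G3 v1=A3 (M2)
bar 5: v0=A3 v1=A4 (P8)
  R4 @ bar1.0: B3/E4 P4 untreated
  R4 @ bar3.0: F3/E4 M7 untreated
  R4 @ bar4.0: G3/A3 M2 untreated
  R8 @ bar4.0: penult M2 not 3rd/6th
  R7 @ bar4.2: A3->G4 leap 10st
  R1 @ bar5.0: G3/G4 P8 -> A3/A4 P8 similar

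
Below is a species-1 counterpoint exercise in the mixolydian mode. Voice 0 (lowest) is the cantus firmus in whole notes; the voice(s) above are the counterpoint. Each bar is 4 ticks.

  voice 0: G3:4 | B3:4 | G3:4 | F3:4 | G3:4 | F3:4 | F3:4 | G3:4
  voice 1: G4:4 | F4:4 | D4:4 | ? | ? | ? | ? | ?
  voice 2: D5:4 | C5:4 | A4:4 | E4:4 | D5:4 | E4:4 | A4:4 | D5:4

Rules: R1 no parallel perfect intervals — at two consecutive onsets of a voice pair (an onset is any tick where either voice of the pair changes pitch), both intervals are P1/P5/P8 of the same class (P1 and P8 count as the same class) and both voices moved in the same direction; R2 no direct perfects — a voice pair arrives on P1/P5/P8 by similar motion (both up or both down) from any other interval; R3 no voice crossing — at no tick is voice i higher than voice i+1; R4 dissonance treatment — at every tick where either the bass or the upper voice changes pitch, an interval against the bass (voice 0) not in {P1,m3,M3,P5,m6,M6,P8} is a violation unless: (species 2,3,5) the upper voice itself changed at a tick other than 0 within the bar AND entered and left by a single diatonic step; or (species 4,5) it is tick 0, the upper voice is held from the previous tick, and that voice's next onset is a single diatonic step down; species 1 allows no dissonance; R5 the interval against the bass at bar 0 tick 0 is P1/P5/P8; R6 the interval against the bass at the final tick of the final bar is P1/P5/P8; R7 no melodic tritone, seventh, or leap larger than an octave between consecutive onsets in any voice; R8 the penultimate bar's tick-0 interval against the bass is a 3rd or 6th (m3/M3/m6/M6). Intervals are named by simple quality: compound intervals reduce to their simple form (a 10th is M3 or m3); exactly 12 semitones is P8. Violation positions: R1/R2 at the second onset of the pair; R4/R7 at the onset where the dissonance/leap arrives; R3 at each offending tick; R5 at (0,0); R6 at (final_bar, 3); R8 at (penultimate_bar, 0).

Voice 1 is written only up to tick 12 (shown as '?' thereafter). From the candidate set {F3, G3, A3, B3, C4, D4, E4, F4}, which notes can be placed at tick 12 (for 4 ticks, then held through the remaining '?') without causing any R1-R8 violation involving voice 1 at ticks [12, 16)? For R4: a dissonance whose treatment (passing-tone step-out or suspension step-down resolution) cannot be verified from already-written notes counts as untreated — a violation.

{D4}

F3: violates R2
G3: violates R4
A3: violates R1
B3: violates R4
C4: violates R1
D4: legal
E4: violates R4
F4: violates R3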